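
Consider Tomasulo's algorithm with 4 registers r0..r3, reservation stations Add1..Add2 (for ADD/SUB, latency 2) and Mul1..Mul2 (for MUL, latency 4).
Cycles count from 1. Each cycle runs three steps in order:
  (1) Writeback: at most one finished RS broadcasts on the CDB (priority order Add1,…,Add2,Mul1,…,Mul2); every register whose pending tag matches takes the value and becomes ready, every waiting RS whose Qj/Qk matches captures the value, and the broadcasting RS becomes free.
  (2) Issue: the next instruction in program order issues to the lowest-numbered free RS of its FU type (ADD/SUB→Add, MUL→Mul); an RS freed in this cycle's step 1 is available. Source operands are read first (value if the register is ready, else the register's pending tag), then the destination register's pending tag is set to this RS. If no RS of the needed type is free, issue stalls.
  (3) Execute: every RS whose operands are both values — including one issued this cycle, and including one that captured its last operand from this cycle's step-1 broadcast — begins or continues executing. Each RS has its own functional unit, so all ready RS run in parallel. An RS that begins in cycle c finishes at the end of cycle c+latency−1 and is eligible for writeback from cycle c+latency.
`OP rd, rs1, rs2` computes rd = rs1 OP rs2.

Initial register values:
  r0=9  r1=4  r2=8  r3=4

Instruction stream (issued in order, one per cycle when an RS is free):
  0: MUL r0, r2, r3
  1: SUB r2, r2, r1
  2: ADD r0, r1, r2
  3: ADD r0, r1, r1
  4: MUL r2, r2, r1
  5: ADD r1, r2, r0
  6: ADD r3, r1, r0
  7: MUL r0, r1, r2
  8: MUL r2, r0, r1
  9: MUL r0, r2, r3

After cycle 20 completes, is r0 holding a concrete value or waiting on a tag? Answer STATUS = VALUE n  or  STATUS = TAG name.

STATUS = TAG Mul2

cycle 1: issue MUL r0<-Mul1 // r0:Mul1,r1:4,r2:8,r3:4
cycle 2: issue SUB r2<-Add1 // r0:Mul1,r1:4,r2:Add1,r3:4
cycle 3: issue ADD r0<-Add2 // r0:Add2,r1:4,r2:Add1,r3:4
cycle 4: CDB Add1=4; issue ADD r0<-Add1 // r0:Add1,r1:4,r2:4,r3:4
cycle 5: CDB Mul1=32; issue MUL r2<-Mul1 // r0:Add1,r1:4,r2:Mul1,r3:4
cycle 6: CDB Add1=8; issue ADD r1<-Add1 // r0:8,r1:Add1,r2:Mul1,r3:4
cycle 7: CDB Add2=8; issue ADD r3<-Add2 // r0:8,r1:Add1,r2:Mul1,r3:Add2
cycle 8: issue MUL r0<-Mul2 // r0:Mul2,r1:Add1,r2:Mul1,r3:Add2
cycle 9: CDB Mul1=16; issue MUL r2<-Mul1 // r0:Mul2,r1:Add1,r2:Mul1,r3:Add2
cycle 10: stall // r0:Mul2,r1:Add1,r2:Mul1,r3:Add2
cycle 11: CDB Add1=24; stall // r0:Mul2,r1:24,r2:Mul1,r3:Add2
cycle 12: stall // r0:Mul2,r1:24,r2:Mul1,r3:Add2
cycle 13: CDB Add2=32; stall // r0:Mul2,r1:24,r2:Mul1,r3:32
cycle 14: stall // r0:Mul2,r1:24,r2:Mul1,r3:32
cycle 15: CDB Mul2=384; issue MUL r0<-Mul2 // r0:Mul2,r1:24,r2:Mul1,r3:32
cycle 16: - // r0:Mul2,r1:24,r2:Mul1,r3:32
cycle 17: - // r0:Mul2,r1:24,r2:Mul1,r3:32
cycle 18: - // r0:Mul2,r1:24,r2:Mul1,r3:32
cycle 19: CDB Mul1=9216 // r0:Mul2,r1:24,r2:9216,r3:32
cycle 20: - // r0:Mul2,r1:24,r2:9216,r3:32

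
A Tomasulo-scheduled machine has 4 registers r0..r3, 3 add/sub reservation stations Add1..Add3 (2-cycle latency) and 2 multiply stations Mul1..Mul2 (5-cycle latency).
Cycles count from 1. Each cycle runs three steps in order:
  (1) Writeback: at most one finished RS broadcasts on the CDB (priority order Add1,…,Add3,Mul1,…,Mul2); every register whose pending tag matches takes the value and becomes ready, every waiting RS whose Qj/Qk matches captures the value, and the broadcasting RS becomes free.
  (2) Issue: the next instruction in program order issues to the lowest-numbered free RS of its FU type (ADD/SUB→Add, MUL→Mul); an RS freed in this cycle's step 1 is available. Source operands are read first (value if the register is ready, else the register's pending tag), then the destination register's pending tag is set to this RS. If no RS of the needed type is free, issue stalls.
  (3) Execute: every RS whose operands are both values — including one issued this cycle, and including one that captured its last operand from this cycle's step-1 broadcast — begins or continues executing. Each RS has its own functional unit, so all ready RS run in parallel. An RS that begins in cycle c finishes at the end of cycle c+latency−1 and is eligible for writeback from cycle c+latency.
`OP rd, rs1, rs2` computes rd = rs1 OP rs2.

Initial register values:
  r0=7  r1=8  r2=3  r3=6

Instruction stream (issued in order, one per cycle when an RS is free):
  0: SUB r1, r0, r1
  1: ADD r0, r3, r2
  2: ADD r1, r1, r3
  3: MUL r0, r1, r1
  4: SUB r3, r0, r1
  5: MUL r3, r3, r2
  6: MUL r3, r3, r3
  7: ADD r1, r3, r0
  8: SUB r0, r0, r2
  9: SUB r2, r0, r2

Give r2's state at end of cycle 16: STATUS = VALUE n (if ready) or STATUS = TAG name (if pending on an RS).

STATUS = VALUE 19

  c1: issue SUB r1<-Add1  regs: r0:7,r1:Add1,r2:3,r3:6
  c2: issue ADD r0<-Add2  regs: r0:Add2,r1:Add1,r2:3,r3:6
  c3: CDB Add1=-1; issue ADD r1<-Add1  regs: r0:Add2,r1:Add1,r2:3,r3:6
  c4: CDB Add2=9; issue MUL r0<-Mul1  regs: r0:Mul1,r1:Add1,r2:3,r3:6
  c5: CDB Add1=5; issue SUB r3<-Add1  regs: r0:Mul1,r1:5,r2:3,r3:Add1
  c6: issue MUL r3<-Mul2  regs: r0:Mul1,r1:5,r2:3,r3:Mul2
  c7: stall  regs: r0:Mul1,r1:5,r2:3,r3:Mul2
  c8: stall  regs: r0:Mul1,r1:5,r2:3,r3:Mul2
  c9: stall  regs: r0:Mul1,r1:5,r2:3,r3:Mul2
  c10: CDB Mul1=25; issue MUL r3<-Mul1  regs: r0:25,r1:5,r2:3,r3:Mul1
  c11: issue ADD r1<-Add2  regs: r0:25,r1:Add2,r2:3,r3:Mul1
  c12: CDB Add1=20; issue SUB r0<-Add1  regs: r0:Add1,r1:Add2,r2:3,r3:Mul1
  c13: issue SUB r2<-Add3  regs: r0:Add1,r1:Add2,r2:Add3,r3:Mul1
  c14: CDB Add1=22  regs: r0:22,r1:Add2,r2:Add3,r3:Mul1
  c15: -  regs: r0:22,r1:Add2,r2:Add3,r3:Mul1
  c16: CDB Add3=19  regs: r0:22,r1:Add2,r2:19,r3:Mul1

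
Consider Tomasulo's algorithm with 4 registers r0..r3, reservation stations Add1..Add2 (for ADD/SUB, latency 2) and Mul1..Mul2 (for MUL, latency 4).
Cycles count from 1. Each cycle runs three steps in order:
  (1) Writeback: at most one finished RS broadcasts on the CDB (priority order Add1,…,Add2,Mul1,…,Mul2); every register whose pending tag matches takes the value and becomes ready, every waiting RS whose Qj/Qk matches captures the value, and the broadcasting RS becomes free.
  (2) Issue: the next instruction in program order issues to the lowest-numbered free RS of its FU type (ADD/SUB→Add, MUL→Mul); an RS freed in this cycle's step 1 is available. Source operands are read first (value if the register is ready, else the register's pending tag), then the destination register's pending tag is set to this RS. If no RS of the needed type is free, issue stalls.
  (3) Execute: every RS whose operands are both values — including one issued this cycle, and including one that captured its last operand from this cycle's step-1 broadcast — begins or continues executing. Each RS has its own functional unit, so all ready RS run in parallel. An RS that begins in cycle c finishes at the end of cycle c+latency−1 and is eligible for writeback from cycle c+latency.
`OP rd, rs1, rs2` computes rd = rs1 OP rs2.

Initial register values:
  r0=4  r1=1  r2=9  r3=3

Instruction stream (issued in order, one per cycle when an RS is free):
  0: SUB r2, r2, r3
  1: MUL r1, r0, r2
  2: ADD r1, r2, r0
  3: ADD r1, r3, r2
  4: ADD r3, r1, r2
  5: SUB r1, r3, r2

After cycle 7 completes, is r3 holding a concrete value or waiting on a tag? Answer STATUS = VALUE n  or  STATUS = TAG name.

cycle 1: issue SUB r2<-Add1 // r0:4,r1:1,r2:Add1,r3:3
cycle 2: issue MUL r1<-Mul1 // r0:4,r1:Mul1,r2:Add1,r3:3
cycle 3: CDB Add1=6; issue ADD r1<-Add1 // r0:4,r1:Add1,r2:6,r3:3
cycle 4: issue ADD r1<-Add2 // r0:4,r1:Add2,r2:6,r3:3
cycle 5: CDB Add1=10; issue ADD r3<-Add1 // r0:4,r1:Add2,r2:6,r3:Add1
cycle 6: CDB Add2=9; issue SUB r1<-Add2 // r0:4,r1:Add2,r2:6,r3:Add1
cycle 7: CDB Mul1=24 // r0:4,r1:Add2,r2:6,r3:Add1

STATUS = TAG Add1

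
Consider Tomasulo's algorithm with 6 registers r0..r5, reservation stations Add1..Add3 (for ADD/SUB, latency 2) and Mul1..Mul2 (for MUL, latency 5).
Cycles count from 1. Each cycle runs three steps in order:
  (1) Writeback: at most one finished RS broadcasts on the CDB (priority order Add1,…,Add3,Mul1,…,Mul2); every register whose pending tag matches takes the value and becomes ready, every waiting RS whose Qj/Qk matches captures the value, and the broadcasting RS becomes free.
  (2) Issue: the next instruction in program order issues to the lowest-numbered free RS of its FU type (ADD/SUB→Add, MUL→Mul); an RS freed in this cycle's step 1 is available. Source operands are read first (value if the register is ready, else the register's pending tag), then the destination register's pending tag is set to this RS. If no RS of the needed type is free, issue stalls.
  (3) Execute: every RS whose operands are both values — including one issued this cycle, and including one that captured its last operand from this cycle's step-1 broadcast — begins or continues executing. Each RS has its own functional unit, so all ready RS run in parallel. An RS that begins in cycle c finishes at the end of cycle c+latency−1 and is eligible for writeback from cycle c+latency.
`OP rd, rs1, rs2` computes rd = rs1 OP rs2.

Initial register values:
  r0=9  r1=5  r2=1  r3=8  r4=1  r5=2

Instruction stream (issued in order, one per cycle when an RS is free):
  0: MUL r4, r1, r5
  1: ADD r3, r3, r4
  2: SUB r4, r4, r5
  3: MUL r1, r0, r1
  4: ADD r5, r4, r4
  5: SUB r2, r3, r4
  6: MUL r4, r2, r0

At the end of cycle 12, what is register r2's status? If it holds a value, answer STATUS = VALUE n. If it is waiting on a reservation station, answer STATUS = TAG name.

c1: issue MUL r4<-Mul1 | r0:9,r1:5,r2:1,r3:8,r4:Mul1,r5:2
c2: issue ADD r3<-Add1 | r0:9,r1:5,r2:1,r3:Add1,r4:Mul1,r5:2
c3: issue SUB r4<-Add2 | r0:9,r1:5,r2:1,r3:Add1,r4:Add2,r5:2
c4: issue MUL r1<-Mul2 | r0:9,r1:Mul2,r2:1,r3:Add1,r4:Add2,r5:2
c5: issue ADD r5<-Add3 | r0:9,r1:Mul2,r2:1,r3:Add1,r4:Add2,r5:Add3
c6: CDB Mul1=10; stall | r0:9,r1:Mul2,r2:1,r3:Add1,r4:Add2,r5:Add3
c7: stall | r0:9,r1:Mul2,r2:1,r3:Add1,r4:Add2,r5:Add3
c8: CDB Add1=18; issue SUB r2<-Add1 | r0:9,r1:Mul2,r2:Add1,r3:18,r4:Add2,r5:Add3
c9: CDB Add2=8; issue MUL r4<-Mul1 | r0:9,r1:Mul2,r2:Add1,r3:18,r4:Mul1,r5:Add3
c10: CDB Mul2=45 | r0:9,r1:45,r2:Add1,r3:18,r4:Mul1,r5:Add3
c11: CDB Add1=10 | r0:9,r1:45,r2:10,r3:18,r4:Mul1,r5:Add3
c12: CDB Add3=16 | r0:9,r1:45,r2:10,r3:18,r4:Mul1,r5:16

STATUS = VALUE 10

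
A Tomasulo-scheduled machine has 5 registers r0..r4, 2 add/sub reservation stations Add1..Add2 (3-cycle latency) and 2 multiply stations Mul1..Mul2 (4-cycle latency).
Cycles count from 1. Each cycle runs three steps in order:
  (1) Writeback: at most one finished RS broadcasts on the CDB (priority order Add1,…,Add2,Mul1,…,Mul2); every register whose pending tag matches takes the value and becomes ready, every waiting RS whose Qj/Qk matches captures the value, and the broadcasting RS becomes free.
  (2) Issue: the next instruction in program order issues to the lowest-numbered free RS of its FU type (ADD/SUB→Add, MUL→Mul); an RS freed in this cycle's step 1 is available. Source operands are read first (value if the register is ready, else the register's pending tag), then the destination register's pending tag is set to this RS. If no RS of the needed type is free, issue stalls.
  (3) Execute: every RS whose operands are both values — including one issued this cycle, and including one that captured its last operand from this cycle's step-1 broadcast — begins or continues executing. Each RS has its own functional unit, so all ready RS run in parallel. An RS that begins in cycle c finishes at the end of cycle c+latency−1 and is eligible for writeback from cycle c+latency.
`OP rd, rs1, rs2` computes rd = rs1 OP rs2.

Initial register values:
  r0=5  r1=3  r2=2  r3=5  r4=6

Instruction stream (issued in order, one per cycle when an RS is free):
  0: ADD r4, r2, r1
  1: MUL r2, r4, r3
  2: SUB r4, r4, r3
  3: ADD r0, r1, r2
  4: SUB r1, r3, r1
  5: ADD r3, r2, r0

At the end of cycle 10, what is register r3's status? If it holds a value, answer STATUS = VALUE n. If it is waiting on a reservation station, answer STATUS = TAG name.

c1: issue ADD r4<-Add1 | r0:5,r1:3,r2:2,r3:5,r4:Add1
c2: issue MUL r2<-Mul1 | r0:5,r1:3,r2:Mul1,r3:5,r4:Add1
c3: issue SUB r4<-Add2 | r0:5,r1:3,r2:Mul1,r3:5,r4:Add2
c4: CDB Add1=5; issue ADD r0<-Add1 | r0:Add1,r1:3,r2:Mul1,r3:5,r4:Add2
c5: stall | r0:Add1,r1:3,r2:Mul1,r3:5,r4:Add2
c6: stall | r0:Add1,r1:3,r2:Mul1,r3:5,r4:Add2
c7: CDB Add2=0; issue SUB r1<-Add2 | r0:Add1,r1:Add2,r2:Mul1,r3:5,r4:0
c8: CDB Mul1=25; stall | r0:Add1,r1:Add2,r2:25,r3:5,r4:0
c9: stall | r0:Add1,r1:Add2,r2:25,r3:5,r4:0
c10: CDB Add2=2; issue ADD r3<-Add2 | r0:Add1,r1:2,r2:25,r3:Add2,r4:0

STATUS = TAG Add2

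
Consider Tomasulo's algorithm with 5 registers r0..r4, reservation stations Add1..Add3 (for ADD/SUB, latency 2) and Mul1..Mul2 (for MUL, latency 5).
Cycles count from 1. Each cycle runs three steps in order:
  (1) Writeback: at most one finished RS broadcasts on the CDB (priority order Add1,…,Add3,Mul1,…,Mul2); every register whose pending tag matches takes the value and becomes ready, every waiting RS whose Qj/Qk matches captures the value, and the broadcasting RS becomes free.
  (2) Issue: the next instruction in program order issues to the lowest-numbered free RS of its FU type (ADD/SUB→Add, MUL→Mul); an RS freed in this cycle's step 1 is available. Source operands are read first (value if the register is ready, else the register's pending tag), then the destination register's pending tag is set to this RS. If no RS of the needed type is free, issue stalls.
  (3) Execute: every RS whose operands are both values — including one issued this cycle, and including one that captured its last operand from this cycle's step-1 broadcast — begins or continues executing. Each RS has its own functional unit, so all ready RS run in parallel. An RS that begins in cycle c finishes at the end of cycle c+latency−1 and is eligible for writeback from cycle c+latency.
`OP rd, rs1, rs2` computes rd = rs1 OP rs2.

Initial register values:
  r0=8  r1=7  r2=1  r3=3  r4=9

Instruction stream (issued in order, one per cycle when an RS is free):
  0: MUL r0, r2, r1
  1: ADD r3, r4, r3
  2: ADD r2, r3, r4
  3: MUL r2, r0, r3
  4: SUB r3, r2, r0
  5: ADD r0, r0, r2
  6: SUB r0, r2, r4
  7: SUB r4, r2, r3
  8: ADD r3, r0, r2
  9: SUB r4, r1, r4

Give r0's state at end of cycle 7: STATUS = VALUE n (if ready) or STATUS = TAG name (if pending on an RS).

cycle 1: issue MUL r0<-Mul1 // r0:Mul1,r1:7,r2:1,r3:3,r4:9
cycle 2: issue ADD r3<-Add1 // r0:Mul1,r1:7,r2:1,r3:Add1,r4:9
cycle 3: issue ADD r2<-Add2 // r0:Mul1,r1:7,r2:Add2,r3:Add1,r4:9
cycle 4: CDB Add1=12; issue MUL r2<-Mul2 // r0:Mul1,r1:7,r2:Mul2,r3:12,r4:9
cycle 5: issue SUB r3<-Add1 // r0:Mul1,r1:7,r2:Mul2,r3:Add1,r4:9
cycle 6: CDB Add2=21; issue ADD r0<-Add2 // r0:Add2,r1:7,r2:Mul2,r3:Add1,r4:9
cycle 7: CDB Mul1=7; issue SUB r0<-Add3 // r0:Add3,r1:7,r2:Mul2,r3:Add1,r4:9

STATUS = TAG Add3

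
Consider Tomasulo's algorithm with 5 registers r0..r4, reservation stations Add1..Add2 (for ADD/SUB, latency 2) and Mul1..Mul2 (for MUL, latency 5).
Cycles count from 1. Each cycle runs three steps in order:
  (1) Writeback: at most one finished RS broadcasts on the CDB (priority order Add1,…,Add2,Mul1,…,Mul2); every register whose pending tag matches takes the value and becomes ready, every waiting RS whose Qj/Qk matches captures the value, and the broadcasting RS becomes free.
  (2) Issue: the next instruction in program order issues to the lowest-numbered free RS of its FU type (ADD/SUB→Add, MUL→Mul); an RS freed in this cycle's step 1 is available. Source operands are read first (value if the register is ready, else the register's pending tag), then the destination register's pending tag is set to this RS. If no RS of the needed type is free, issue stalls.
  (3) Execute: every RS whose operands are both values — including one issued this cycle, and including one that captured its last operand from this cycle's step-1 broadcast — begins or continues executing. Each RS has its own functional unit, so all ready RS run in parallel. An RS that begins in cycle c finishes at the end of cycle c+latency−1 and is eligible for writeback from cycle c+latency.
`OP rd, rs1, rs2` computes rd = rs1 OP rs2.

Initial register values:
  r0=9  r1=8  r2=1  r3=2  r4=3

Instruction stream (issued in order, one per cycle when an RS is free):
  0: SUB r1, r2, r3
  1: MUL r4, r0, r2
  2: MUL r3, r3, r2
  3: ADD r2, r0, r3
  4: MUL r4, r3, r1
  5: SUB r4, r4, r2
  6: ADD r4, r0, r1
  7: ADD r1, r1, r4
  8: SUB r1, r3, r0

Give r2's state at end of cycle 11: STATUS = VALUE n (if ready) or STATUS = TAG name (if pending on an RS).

  c1: issue SUB r1<-Add1  regs: r0:9,r1:Add1,r2:1,r3:2,r4:3
  c2: issue MUL r4<-Mul1  regs: r0:9,r1:Add1,r2:1,r3:2,r4:Mul1
  c3: CDB Add1=-1; issue MUL r3<-Mul2  regs: r0:9,r1:-1,r2:1,r3:Mul2,r4:Mul1
  c4: issue ADD r2<-Add1  regs: r0:9,r1:-1,r2:Add1,r3:Mul2,r4:Mul1
  c5: stall  regs: r0:9,r1:-1,r2:Add1,r3:Mul2,r4:Mul1
  c6: stall  regs: r0:9,r1:-1,r2:Add1,r3:Mul2,r4:Mul1
  c7: CDB Mul1=9; issue MUL r4<-Mul1  regs: r0:9,r1:-1,r2:Add1,r3:Mul2,r4:Mul1
  c8: CDB Mul2=2; issue SUB r4<-Add2  regs: r0:9,r1:-1,r2:Add1,r3:2,r4:Add2
  c9: stall  regs: r0:9,r1:-1,r2:Add1,r3:2,r4:Add2
  c10: CDB Add1=11; issue ADD r4<-Add1  regs: r0:9,r1:-1,r2:11,r3:2,r4:Add1
  c11: stall  regs: r0:9,r1:-1,r2:11,r3:2,r4:Add1

STATUS = VALUE 11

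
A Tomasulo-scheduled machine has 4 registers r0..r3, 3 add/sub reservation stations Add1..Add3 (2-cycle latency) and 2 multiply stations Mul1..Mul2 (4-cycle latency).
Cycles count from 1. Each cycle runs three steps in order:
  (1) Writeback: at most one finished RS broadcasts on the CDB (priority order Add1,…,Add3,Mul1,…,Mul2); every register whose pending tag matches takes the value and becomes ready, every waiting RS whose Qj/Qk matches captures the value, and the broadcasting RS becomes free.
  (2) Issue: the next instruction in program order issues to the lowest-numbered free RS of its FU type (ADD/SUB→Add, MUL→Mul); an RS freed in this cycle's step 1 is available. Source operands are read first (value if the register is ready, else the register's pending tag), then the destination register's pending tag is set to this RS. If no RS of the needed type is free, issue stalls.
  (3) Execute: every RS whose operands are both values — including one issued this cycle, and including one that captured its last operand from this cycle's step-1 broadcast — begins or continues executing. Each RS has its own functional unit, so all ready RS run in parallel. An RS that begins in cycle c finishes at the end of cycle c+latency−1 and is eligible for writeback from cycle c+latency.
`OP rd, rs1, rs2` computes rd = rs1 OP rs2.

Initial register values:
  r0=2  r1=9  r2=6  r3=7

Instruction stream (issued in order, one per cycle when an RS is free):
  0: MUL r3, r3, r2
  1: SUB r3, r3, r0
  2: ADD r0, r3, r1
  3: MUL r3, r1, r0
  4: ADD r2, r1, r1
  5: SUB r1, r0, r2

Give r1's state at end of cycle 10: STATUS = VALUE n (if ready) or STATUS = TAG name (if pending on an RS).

STATUS = TAG Add1

  c1: issue MUL r3<-Mul1  regs: r0:2,r1:9,r2:6,r3:Mul1
  c2: issue SUB r3<-Add1  regs: r0:2,r1:9,r2:6,r3:Add1
  c3: issue ADD r0<-Add2  regs: r0:Add2,r1:9,r2:6,r3:Add1
  c4: issue MUL r3<-Mul2  regs: r0:Add2,r1:9,r2:6,r3:Mul2
  c5: CDB Mul1=42; issue ADD r2<-Add3  regs: r0:Add2,r1:9,r2:Add3,r3:Mul2
  c6: stall  regs: r0:Add2,r1:9,r2:Add3,r3:Mul2
  c7: CDB Add1=40; issue SUB r1<-Add1  regs: r0:Add2,r1:Add1,r2:Add3,r3:Mul2
  c8: CDB Add3=18  regs: r0:Add2,r1:Add1,r2:18,r3:Mul2
  c9: CDB Add2=49  regs: r0:49,r1:Add1,r2:18,r3:Mul2
  c10: -  regs: r0:49,r1:Add1,r2:18,r3:Mul2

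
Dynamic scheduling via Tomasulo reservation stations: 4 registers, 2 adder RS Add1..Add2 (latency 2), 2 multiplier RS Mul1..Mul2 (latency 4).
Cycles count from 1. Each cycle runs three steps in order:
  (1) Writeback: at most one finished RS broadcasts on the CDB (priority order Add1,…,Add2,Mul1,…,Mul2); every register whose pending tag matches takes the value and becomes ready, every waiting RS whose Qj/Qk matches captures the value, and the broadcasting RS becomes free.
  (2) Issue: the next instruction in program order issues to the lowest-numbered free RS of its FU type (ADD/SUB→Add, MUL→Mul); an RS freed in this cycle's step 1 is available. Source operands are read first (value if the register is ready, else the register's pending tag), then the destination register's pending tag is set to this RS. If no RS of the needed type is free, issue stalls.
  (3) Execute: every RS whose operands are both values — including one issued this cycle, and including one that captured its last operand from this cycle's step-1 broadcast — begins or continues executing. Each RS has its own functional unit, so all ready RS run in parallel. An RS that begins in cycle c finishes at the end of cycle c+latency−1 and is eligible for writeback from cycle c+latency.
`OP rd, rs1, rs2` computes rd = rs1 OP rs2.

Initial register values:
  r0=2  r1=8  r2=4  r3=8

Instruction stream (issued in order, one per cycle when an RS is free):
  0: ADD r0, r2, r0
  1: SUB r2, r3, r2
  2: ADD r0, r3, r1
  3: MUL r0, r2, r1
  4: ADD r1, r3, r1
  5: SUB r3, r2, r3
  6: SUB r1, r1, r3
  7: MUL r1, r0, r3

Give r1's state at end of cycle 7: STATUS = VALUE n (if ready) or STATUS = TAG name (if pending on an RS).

STATUS = TAG Add1

cycle 1: issue ADD r0<-Add1 // r0:Add1,r1:8,r2:4,r3:8
cycle 2: issue SUB r2<-Add2 // r0:Add1,r1:8,r2:Add2,r3:8
cycle 3: CDB Add1=6; issue ADD r0<-Add1 // r0:Add1,r1:8,r2:Add2,r3:8
cycle 4: CDB Add2=4; issue MUL r0<-Mul1 // r0:Mul1,r1:8,r2:4,r3:8
cycle 5: CDB Add1=16; issue ADD r1<-Add1 // r0:Mul1,r1:Add1,r2:4,r3:8
cycle 6: issue SUB r3<-Add2 // r0:Mul1,r1:Add1,r2:4,r3:Add2
cycle 7: CDB Add1=16; issue SUB r1<-Add1 // r0:Mul1,r1:Add1,r2:4,r3:Add2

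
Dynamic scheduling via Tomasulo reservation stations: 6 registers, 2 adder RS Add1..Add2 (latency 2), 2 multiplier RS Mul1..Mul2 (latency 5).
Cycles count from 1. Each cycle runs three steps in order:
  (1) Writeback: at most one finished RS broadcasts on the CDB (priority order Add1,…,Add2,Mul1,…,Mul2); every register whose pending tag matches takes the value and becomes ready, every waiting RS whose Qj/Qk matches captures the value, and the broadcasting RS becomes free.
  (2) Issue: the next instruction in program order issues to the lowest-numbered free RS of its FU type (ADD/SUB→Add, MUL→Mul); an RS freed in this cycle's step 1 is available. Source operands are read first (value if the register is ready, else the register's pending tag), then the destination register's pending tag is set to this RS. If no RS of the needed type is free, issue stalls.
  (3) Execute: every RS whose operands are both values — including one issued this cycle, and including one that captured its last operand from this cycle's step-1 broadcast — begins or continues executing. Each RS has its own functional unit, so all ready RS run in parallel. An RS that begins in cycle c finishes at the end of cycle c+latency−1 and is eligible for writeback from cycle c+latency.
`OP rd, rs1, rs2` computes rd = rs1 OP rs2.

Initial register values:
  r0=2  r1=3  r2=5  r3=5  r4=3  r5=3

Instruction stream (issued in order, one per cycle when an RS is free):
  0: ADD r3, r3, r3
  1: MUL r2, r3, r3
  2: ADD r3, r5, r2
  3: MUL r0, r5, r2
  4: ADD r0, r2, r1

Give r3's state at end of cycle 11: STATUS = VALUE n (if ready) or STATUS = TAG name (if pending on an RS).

STATUS = VALUE 103

cycle 1: issue ADD r3<-Add1 // r0:2,r1:3,r2:5,r3:Add1,r4:3,r5:3
cycle 2: issue MUL r2<-Mul1 // r0:2,r1:3,r2:Mul1,r3:Add1,r4:3,r5:3
cycle 3: CDB Add1=10; issue ADD r3<-Add1 // r0:2,r1:3,r2:Mul1,r3:Add1,r4:3,r5:3
cycle 4: issue MUL r0<-Mul2 // r0:Mul2,r1:3,r2:Mul1,r3:Add1,r4:3,r5:3
cycle 5: issue ADD r0<-Add2 // r0:Add2,r1:3,r2:Mul1,r3:Add1,r4:3,r5:3
cycle 6: - // r0:Add2,r1:3,r2:Mul1,r3:Add1,r4:3,r5:3
cycle 7: - // r0:Add2,r1:3,r2:Mul1,r3:Add1,r4:3,r5:3
cycle 8: CDB Mul1=100 // r0:Add2,r1:3,r2:100,r3:Add1,r4:3,r5:3
cycle 9: - // r0:Add2,r1:3,r2:100,r3:Add1,r4:3,r5:3
cycle 10: CDB Add1=103 // r0:Add2,r1:3,r2:100,r3:103,r4:3,r5:3
cycle 11: CDB Add2=103 // r0:103,r1:3,r2:100,r3:103,r4:3,r5:3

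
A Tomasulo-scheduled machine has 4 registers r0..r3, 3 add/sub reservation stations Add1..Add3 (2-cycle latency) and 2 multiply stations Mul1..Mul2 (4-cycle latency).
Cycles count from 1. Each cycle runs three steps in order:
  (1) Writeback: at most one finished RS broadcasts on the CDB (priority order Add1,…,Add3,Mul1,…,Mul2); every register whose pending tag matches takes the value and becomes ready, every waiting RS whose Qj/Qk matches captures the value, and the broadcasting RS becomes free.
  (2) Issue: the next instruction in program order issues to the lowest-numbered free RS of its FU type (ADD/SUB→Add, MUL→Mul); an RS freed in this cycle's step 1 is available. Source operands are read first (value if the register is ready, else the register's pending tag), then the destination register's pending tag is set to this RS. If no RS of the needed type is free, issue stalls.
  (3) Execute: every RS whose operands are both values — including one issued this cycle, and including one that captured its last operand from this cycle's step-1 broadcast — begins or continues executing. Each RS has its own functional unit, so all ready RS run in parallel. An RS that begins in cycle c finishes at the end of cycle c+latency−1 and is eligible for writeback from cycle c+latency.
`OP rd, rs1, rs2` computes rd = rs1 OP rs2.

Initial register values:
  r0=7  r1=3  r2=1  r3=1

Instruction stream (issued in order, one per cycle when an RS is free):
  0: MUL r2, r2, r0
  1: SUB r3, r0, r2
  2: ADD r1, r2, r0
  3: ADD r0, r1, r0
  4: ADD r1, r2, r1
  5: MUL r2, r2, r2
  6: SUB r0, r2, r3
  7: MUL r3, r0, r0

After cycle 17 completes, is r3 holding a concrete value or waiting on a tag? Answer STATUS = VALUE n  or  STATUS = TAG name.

  c1: issue MUL r2<-Mul1  regs: r0:7,r1:3,r2:Mul1,r3:1
  c2: issue SUB r3<-Add1  regs: r0:7,r1:3,r2:Mul1,r3:Add1
  c3: issue ADD r1<-Add2  regs: r0:7,r1:Add2,r2:Mul1,r3:Add1
  c4: issue ADD r0<-Add3  regs: r0:Add3,r1:Add2,r2:Mul1,r3:Add1
  c5: CDB Mul1=7; stall  regs: r0:Add3,r1:Add2,r2:7,r3:Add1
  c6: stall  regs: r0:Add3,r1:Add2,r2:7,r3:Add1
  c7: CDB Add1=0; issue ADD r1<-Add1  regs: r0:Add3,r1:Add1,r2:7,r3:0
  c8: CDB Add2=14; issue MUL r2<-Mul1  regs: r0:Add3,r1:Add1,r2:Mul1,r3:0
  c9: issue SUB r0<-Add2  regs: r0:Add2,r1:Add1,r2:Mul1,r3:0
  c10: CDB Add1=21; issue MUL r3<-Mul2  regs: r0:Add2,r1:21,r2:Mul1,r3:Mul2
  c11: CDB Add3=21  regs: r0:Add2,r1:21,r2:Mul1,r3:Mul2
  c12: CDB Mul1=49  regs: r0:Add2,r1:21,r2:49,r3:Mul2
  c13: -  regs: r0:Add2,r1:21,r2:49,r3:Mul2
  c14: CDB Add2=49  regs: r0:49,r1:21,r2:49,r3:Mul2
  c15: -  regs: r0:49,r1:21,r2:49,r3:Mul2
  c16: -  regs: r0:49,r1:21,r2:49,r3:Mul2
  c17: -  regs: r0:49,r1:21,r2:49,r3:Mul2

STATUS = TAG Mul2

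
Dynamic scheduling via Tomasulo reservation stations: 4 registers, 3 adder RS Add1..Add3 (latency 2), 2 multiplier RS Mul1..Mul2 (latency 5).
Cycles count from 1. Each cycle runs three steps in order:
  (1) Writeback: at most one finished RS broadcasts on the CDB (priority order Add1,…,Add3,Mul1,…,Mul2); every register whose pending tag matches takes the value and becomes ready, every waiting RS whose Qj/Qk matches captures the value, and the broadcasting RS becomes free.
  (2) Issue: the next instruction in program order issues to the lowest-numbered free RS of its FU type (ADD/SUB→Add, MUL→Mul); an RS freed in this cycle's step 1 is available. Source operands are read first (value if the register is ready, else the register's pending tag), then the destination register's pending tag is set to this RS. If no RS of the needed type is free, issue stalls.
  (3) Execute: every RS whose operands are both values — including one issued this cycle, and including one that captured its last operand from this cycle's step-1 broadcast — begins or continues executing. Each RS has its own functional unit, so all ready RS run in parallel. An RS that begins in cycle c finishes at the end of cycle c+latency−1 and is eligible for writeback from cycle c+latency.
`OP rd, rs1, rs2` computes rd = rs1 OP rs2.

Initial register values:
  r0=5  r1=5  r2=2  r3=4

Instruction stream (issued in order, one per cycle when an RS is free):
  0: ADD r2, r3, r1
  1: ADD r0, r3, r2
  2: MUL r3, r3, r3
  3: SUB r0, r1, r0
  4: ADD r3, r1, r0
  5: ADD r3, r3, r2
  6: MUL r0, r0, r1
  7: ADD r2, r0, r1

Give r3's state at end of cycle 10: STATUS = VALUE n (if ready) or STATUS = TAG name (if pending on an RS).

STATUS = TAG Add3

c1: issue ADD r2<-Add1 | r0:5,r1:5,r2:Add1,r3:4
c2: issue ADD r0<-Add2 | r0:Add2,r1:5,r2:Add1,r3:4
c3: CDB Add1=9; issue MUL r3<-Mul1 | r0:Add2,r1:5,r2:9,r3:Mul1
c4: issue SUB r0<-Add1 | r0:Add1,r1:5,r2:9,r3:Mul1
c5: CDB Add2=13; issue ADD r3<-Add2 | r0:Add1,r1:5,r2:9,r3:Add2
c6: issue ADD r3<-Add3 | r0:Add1,r1:5,r2:9,r3:Add3
c7: CDB Add1=-8; issue MUL r0<-Mul2 | r0:Mul2,r1:5,r2:9,r3:Add3
c8: CDB Mul1=16; issue ADD r2<-Add1 | r0:Mul2,r1:5,r2:Add1,r3:Add3
c9: CDB Add2=-3 | r0:Mul2,r1:5,r2:Add1,r3:Add3
c10: - | r0:Mul2,r1:5,r2:Add1,r3:Add3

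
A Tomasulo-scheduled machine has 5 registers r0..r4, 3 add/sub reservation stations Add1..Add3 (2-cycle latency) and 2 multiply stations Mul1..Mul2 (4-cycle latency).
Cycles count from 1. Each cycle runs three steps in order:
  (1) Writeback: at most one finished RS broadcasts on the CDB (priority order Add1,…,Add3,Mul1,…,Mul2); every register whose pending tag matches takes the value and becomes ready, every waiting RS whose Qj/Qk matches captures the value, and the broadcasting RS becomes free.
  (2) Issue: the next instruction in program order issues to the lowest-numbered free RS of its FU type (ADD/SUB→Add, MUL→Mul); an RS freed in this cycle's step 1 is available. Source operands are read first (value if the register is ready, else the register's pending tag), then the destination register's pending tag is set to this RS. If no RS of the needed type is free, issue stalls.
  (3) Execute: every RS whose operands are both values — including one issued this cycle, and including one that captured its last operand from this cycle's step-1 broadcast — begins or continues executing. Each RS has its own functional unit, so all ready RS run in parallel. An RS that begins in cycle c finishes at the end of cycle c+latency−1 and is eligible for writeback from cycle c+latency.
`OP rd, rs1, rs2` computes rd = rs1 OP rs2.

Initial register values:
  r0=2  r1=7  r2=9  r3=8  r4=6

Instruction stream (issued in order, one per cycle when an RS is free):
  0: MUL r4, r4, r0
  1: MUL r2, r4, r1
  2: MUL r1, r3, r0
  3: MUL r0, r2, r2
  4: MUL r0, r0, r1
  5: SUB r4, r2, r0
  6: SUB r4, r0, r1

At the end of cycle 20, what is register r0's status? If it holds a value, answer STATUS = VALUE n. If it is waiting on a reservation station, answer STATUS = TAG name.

STATUS = VALUE 112896

  c1: issue MUL r4<-Mul1  regs: r0:2,r1:7,r2:9,r3:8,r4:Mul1
  c2: issue MUL r2<-Mul2  regs: r0:2,r1:7,r2:Mul2,r3:8,r4:Mul1
  c3: stall  regs: r0:2,r1:7,r2:Mul2,r3:8,r4:Mul1
  c4: stall  regs: r0:2,r1:7,r2:Mul2,r3:8,r4:Mul1
  c5: CDB Mul1=12; issue MUL r1<-Mul1  regs: r0:2,r1:Mul1,r2:Mul2,r3:8,r4:12
  c6: stall  regs: r0:2,r1:Mul1,r2:Mul2,r3:8,r4:12
  c7: stall  regs: r0:2,r1:Mul1,r2:Mul2,r3:8,r4:12
  c8: stall  regs: r0:2,r1:Mul1,r2:Mul2,r3:8,r4:12
  c9: CDB Mul1=16; issue MUL r0<-Mul1  regs: r0:Mul1,r1:16,r2:Mul2,r3:8,r4:12
  c10: CDB Mul2=84; issue MUL r0<-Mul2  regs: r0:Mul2,r1:16,r2:84,r3:8,r4:12
  c11: issue SUB r4<-Add1  regs: r0:Mul2,r1:16,r2:84,r3:8,r4:Add1
  c12: issue SUB r4<-Add2  regs: r0:Mul2,r1:16,r2:84,r3:8,r4:Add2
  c13: -  regs: r0:Mul2,r1:16,r2:84,r3:8,r4:Add2
  c14: CDB Mul1=7056  regs: r0:Mul2,r1:16,r2:84,r3:8,r4:Add2
  c15: -  regs: r0:Mul2,r1:16,r2:84,r3:8,r4:Add2
  c16: -  regs: r0:Mul2,r1:16,r2:84,r3:8,r4:Add2
  c17: -  regs: r0:Mul2,r1:16,r2:84,r3:8,r4:Add2
  c18: CDB Mul2=112896  regs: r0:112896,r1:16,r2:84,r3:8,r4:Add2
  c19: -  regs: r0:112896,r1:16,r2:84,r3:8,r4:Add2
  c20: CDB Add1=-112812  regs: r0:112896,r1:16,r2:84,r3:8,r4:Add2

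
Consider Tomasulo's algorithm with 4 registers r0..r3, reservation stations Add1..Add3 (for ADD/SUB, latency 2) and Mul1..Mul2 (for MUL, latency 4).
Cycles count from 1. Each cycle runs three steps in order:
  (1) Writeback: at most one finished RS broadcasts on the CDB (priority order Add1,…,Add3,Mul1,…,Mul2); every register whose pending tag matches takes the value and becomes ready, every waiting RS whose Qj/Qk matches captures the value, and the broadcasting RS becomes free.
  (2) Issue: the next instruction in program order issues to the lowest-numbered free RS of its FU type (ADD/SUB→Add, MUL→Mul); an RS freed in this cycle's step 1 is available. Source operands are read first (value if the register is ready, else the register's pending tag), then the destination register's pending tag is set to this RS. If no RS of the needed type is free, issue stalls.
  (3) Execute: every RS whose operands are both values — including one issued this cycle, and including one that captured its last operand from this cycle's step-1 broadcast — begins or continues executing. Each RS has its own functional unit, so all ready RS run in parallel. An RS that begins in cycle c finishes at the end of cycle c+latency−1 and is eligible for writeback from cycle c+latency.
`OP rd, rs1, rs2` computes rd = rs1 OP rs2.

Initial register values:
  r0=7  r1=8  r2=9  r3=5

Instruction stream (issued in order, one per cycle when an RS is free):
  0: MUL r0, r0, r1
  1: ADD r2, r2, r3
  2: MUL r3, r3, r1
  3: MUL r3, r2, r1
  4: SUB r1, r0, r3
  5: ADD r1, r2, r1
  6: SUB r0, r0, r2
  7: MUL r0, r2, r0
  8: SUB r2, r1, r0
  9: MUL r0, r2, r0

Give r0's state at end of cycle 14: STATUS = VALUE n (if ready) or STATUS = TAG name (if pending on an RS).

STATUS = TAG Mul2

c1: issue MUL r0<-Mul1 | r0:Mul1,r1:8,r2:9,r3:5
c2: issue ADD r2<-Add1 | r0:Mul1,r1:8,r2:Add1,r3:5
c3: issue MUL r3<-Mul2 | r0:Mul1,r1:8,r2:Add1,r3:Mul2
c4: CDB Add1=14; stall | r0:Mul1,r1:8,r2:14,r3:Mul2
c5: CDB Mul1=56; issue MUL r3<-Mul1 | r0:56,r1:8,r2:14,r3:Mul1
c6: issue SUB r1<-Add1 | r0:56,r1:Add1,r2:14,r3:Mul1
c7: CDB Mul2=40; issue ADD r1<-Add2 | r0:56,r1:Add2,r2:14,r3:Mul1
c8: issue SUB r0<-Add3 | r0:Add3,r1:Add2,r2:14,r3:Mul1
c9: CDB Mul1=112; issue MUL r0<-Mul1 | r0:Mul1,r1:Add2,r2:14,r3:112
c10: CDB Add3=42; issue SUB r2<-Add3 | r0:Mul1,r1:Add2,r2:Add3,r3:112
c11: CDB Add1=-56; issue MUL r0<-Mul2 | r0:Mul2,r1:Add2,r2:Add3,r3:112
c12: - | r0:Mul2,r1:Add2,r2:Add3,r3:112
c13: CDB Add2=-42 | r0:Mul2,r1:-42,r2:Add3,r3:112
c14: CDB Mul1=588 | r0:Mul2,r1:-42,r2:Add3,r3:112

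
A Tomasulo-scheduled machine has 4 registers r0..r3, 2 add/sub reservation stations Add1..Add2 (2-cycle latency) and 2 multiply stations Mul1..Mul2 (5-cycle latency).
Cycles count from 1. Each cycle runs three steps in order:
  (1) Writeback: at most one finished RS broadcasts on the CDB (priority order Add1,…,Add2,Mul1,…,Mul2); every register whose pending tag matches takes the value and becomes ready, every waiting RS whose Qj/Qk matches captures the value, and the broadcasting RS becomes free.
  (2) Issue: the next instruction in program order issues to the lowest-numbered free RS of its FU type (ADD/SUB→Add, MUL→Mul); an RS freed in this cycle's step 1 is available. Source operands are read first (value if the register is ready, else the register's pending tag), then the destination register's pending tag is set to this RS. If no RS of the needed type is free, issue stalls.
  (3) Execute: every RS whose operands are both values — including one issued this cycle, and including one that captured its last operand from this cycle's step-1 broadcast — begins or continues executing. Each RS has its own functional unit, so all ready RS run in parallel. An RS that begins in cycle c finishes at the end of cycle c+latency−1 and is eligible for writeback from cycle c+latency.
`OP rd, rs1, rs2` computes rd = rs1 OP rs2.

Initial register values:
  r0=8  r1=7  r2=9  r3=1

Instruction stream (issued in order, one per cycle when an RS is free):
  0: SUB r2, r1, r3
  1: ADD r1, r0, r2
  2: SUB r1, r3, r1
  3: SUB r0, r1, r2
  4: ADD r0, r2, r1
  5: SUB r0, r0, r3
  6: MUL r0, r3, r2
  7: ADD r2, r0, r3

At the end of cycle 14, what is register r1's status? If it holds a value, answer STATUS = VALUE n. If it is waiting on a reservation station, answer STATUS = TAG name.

STATUS = VALUE -13

c1: issue SUB r2<-Add1 | r0:8,r1:7,r2:Add1,r3:1
c2: issue ADD r1<-Add2 | r0:8,r1:Add2,r2:Add1,r3:1
c3: CDB Add1=6; issue SUB r1<-Add1 | r0:8,r1:Add1,r2:6,r3:1
c4: stall | r0:8,r1:Add1,r2:6,r3:1
c5: CDB Add2=14; issue SUB r0<-Add2 | r0:Add2,r1:Add1,r2:6,r3:1
c6: stall | r0:Add2,r1:Add1,r2:6,r3:1
c7: CDB Add1=-13; issue ADD r0<-Add1 | r0:Add1,r1:-13,r2:6,r3:1
c8: stall | r0:Add1,r1:-13,r2:6,r3:1
c9: CDB Add1=-7; issue SUB r0<-Add1 | r0:Add1,r1:-13,r2:6,r3:1
c10: CDB Add2=-19; issue MUL r0<-Mul1 | r0:Mul1,r1:-13,r2:6,r3:1
c11: CDB Add1=-8; issue ADD r2<-Add1 | r0:Mul1,r1:-13,r2:Add1,r3:1
c12: - | r0:Mul1,r1:-13,r2:Add1,r3:1
c13: - | r0:Mul1,r1:-13,r2:Add1,r3:1
c14: - | r0:Mul1,r1:-13,r2:Add1,r3:1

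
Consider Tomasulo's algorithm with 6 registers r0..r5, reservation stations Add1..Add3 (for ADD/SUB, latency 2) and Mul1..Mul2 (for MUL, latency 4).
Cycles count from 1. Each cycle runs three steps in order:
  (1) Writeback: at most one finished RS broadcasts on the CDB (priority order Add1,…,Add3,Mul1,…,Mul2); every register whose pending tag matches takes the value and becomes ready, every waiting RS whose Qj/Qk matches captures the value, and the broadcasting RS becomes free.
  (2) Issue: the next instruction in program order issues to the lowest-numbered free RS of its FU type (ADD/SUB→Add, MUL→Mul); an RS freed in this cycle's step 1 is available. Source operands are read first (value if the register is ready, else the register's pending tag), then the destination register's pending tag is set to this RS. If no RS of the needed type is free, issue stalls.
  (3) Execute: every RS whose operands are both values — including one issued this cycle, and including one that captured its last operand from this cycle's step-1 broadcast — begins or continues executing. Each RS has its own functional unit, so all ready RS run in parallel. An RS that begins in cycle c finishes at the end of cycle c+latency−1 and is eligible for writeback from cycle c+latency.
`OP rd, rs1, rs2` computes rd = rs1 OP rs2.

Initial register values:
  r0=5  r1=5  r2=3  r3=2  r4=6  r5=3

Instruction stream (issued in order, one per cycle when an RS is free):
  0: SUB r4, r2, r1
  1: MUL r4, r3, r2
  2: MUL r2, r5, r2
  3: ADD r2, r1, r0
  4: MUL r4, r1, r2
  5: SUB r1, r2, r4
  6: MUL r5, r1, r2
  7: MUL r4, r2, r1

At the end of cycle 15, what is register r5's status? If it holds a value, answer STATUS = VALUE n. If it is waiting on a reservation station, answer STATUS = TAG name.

c1: issue SUB r4<-Add1 | r0:5,r1:5,r2:3,r3:2,r4:Add1,r5:3
c2: issue MUL r4<-Mul1 | r0:5,r1:5,r2:3,r3:2,r4:Mul1,r5:3
c3: CDB Add1=-2; issue MUL r2<-Mul2 | r0:5,r1:5,r2:Mul2,r3:2,r4:Mul1,r5:3
c4: issue ADD r2<-Add1 | r0:5,r1:5,r2:Add1,r3:2,r4:Mul1,r5:3
c5: stall | r0:5,r1:5,r2:Add1,r3:2,r4:Mul1,r5:3
c6: CDB Add1=10; stall | r0:5,r1:5,r2:10,r3:2,r4:Mul1,r5:3
c7: CDB Mul1=6; issue MUL r4<-Mul1 | r0:5,r1:5,r2:10,r3:2,r4:Mul1,r5:3
c8: CDB Mul2=9; issue SUB r1<-Add1 | r0:5,r1:Add1,r2:10,r3:2,r4:Mul1,r5:3
c9: issue MUL r5<-Mul2 | r0:5,r1:Add1,r2:10,r3:2,r4:Mul1,r5:Mul2
c10: stall | r0:5,r1:Add1,r2:10,r3:2,r4:Mul1,r5:Mul2
c11: CDB Mul1=50; issue MUL r4<-Mul1 | r0:5,r1:Add1,r2:10,r3:2,r4:Mul1,r5:Mul2
c12: - | r0:5,r1:Add1,r2:10,r3:2,r4:Mul1,r5:Mul2
c13: CDB Add1=-40 | r0:5,r1:-40,r2:10,r3:2,r4:Mul1,r5:Mul2
c14: - | r0:5,r1:-40,r2:10,r3:2,r4:Mul1,r5:Mul2
c15: - | r0:5,r1:-40,r2:10,r3:2,r4:Mul1,r5:Mul2

STATUS = TAG Mul2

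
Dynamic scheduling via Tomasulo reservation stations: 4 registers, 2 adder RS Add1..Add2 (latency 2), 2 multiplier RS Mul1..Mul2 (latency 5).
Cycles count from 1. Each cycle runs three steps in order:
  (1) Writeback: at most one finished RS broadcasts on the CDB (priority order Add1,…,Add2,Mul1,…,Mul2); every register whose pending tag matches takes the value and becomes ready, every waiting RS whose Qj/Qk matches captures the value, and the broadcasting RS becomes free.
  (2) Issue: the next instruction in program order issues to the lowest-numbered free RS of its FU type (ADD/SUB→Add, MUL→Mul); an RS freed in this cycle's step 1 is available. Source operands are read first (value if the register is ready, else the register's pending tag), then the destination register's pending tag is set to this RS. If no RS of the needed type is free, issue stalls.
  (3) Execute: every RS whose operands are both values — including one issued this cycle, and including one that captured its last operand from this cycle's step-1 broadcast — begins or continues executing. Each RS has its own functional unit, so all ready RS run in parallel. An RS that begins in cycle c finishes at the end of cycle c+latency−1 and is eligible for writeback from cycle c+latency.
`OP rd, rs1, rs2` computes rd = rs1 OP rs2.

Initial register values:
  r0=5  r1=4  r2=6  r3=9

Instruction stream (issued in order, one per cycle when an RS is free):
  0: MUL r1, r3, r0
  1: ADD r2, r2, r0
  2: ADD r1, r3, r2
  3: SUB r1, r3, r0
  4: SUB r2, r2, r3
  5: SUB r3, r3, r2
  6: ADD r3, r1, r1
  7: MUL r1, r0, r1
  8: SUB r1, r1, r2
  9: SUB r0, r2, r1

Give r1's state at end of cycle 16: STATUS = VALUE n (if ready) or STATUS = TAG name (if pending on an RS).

STATUS = VALUE 18

c1: issue MUL r1<-Mul1 | r0:5,r1:Mul1,r2:6,r3:9
c2: issue ADD r2<-Add1 | r0:5,r1:Mul1,r2:Add1,r3:9
c3: issue ADD r1<-Add2 | r0:5,r1:Add2,r2:Add1,r3:9
c4: CDB Add1=11; issue SUB r1<-Add1 | r0:5,r1:Add1,r2:11,r3:9
c5: stall | r0:5,r1:Add1,r2:11,r3:9
c6: CDB Add1=4; issue SUB r2<-Add1 | r0:5,r1:4,r2:Add1,r3:9
c7: CDB Add2=20; issue SUB r3<-Add2 | r0:5,r1:4,r2:Add1,r3:Add2
c8: CDB Add1=2; issue ADD r3<-Add1 | r0:5,r1:4,r2:2,r3:Add1
c9: CDB Mul1=45; issue MUL r1<-Mul1 | r0:5,r1:Mul1,r2:2,r3:Add1
c10: CDB Add1=8; issue SUB r1<-Add1 | r0:5,r1:Add1,r2:2,r3:8
c11: CDB Add2=7; issue SUB r0<-Add2 | r0:Add2,r1:Add1,r2:2,r3:8
c12: - | r0:Add2,r1:Add1,r2:2,r3:8
c13: - | r0:Add2,r1:Add1,r2:2,r3:8
c14: CDB Mul1=20 | r0:Add2,r1:Add1,r2:2,r3:8
c15: - | r0:Add2,r1:Add1,r2:2,r3:8
c16: CDB Add1=18 | r0:Add2,r1:18,r2:2,r3:8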